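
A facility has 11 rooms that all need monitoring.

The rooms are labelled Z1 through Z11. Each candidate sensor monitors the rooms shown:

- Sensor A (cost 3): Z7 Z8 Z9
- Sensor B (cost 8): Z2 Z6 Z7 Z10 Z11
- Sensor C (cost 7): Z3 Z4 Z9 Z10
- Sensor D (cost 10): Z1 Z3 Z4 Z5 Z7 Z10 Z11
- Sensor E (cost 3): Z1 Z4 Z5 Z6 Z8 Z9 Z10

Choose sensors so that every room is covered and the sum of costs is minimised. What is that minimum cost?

18

B, C, E together cover every room (B ∪ C ∪ E = {Z1, Z2, Z3, Z4, Z5, Z6, Z7, Z8, Z9, Z10, Z11}); total cost 8 + 7 + 3 = 18.
No covering selection has total cost below 18.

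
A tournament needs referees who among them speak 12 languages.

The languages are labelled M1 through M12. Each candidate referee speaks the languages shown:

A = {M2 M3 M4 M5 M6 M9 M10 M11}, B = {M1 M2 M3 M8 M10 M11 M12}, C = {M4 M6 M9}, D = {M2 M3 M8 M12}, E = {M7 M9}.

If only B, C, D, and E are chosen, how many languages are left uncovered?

1

Union of B, C, D, E = {M1, M2, M3, M4, M6, M7, M8, M9, M10, M11, M12}.
Not covered: M5 — 1 language.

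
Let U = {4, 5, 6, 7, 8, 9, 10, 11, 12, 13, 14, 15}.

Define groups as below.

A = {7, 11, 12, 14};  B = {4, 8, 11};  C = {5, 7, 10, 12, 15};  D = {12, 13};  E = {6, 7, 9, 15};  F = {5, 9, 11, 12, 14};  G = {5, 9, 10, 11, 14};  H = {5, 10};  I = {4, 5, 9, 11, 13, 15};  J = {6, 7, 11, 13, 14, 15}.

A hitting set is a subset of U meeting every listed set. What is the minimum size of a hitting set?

T = {10, 11, 12, 15} meets every group (each contains at least one member of T), and |T| = 4.
The groups B, D, E, H are pairwise disjoint, so any hitting set needs a separate point for each — at least 4. Hence 4 is optimal.

4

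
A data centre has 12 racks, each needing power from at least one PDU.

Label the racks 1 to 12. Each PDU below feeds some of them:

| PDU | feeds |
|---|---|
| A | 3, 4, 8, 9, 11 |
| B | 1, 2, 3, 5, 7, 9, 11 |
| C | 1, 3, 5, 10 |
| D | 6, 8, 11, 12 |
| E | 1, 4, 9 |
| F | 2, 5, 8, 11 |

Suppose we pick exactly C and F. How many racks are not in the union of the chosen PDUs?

Union of C, F = {1, 2, 3, 5, 8, 10, 11}.
Not covered: 4, 6, 7, 9, 12 — 5 racks.

5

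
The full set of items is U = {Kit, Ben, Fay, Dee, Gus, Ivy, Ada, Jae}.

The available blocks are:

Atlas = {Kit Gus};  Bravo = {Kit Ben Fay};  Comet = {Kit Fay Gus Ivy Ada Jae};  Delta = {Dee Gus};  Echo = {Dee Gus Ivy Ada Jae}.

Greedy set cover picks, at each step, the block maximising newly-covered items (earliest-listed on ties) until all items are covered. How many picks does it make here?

3

Greedy: pick Comet (covers 6 new) → pick Bravo (covers 1 new) → pick Delta (covers 1 new). Total picks: 3.
(The true minimum cover uses only 2 blocks, so greedy is not optimal here.)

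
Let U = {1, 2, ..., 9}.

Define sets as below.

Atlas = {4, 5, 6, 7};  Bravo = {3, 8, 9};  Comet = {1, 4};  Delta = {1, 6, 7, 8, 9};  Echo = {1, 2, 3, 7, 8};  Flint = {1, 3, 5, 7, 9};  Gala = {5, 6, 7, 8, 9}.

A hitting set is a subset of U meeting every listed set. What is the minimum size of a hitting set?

3

Take H = {1, 7, 9}. Each listed set contains at least one of these, so H is a hitting set of size 3.
No choice of 2 elements meets every set, so 3 is the minimum.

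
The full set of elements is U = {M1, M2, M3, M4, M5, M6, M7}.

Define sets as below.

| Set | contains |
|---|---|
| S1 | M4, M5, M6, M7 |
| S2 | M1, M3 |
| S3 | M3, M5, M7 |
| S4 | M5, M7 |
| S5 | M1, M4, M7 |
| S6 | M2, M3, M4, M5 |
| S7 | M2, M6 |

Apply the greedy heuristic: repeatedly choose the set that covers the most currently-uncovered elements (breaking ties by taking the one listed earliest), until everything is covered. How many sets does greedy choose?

Greedy: pick S1 (covers 4 new) → pick S2 (covers 2 new) → pick S6 (covers 1 new). Total picks: 3.

3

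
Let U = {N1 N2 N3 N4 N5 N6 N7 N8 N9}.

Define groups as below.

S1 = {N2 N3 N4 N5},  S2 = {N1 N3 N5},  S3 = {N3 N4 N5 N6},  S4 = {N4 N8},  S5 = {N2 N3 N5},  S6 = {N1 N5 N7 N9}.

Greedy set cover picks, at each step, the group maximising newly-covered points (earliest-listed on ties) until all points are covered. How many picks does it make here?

4

Greedy: pick S1 (covers 4 new) → pick S6 (covers 3 new) → pick S3 (covers 1 new) → pick S4 (covers 1 new). Total picks: 4.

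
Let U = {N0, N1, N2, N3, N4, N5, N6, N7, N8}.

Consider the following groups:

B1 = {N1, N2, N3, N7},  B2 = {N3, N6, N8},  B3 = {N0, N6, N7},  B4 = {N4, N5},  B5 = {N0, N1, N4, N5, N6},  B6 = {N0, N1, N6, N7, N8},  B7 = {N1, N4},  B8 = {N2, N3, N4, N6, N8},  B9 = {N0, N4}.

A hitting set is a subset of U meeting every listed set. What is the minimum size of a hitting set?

3

The 3 elements {N3, N4, N7} hit every group.
No choice of 2 elements meets every group, so 3 is the minimum.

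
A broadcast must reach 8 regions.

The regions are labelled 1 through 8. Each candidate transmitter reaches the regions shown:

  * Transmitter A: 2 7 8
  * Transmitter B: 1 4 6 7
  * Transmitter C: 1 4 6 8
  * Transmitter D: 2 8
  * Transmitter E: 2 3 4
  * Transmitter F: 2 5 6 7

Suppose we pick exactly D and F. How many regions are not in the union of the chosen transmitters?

3

Union of D, F = {2, 5, 6, 7, 8}.
Not covered: 1, 3, 4 — 3 regions.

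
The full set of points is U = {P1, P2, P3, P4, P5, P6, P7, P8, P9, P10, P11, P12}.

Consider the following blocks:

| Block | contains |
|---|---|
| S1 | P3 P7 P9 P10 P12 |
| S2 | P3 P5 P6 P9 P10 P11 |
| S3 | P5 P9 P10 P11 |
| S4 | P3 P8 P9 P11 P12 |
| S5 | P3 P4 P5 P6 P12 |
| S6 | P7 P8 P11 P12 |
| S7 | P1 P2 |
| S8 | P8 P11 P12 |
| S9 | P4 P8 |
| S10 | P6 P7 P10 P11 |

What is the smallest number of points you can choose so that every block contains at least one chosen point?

H = {P1, P6, P8, P9} meets every block (each contains at least one member of H), and |H| = 4.
No choice of 3 points meets every block, so 4 is the minimum.

4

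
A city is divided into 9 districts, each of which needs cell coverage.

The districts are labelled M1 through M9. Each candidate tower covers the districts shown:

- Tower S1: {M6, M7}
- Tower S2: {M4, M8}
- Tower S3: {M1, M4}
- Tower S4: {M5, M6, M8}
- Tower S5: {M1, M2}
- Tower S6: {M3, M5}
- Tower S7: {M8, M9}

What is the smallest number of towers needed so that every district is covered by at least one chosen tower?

5

Take {S1, S3, S5, S6, S7}. Their union is {M1, M2, M3, M4, M5, M6, M7, M8, M9}, which is all 9 districts.
Only S6 contains M3, so S6 is forced; the remaining 7 districts need at least 4 more towers (each remaining tower adds at most 2) — so at least 5 towers are needed, and 5 is optimal.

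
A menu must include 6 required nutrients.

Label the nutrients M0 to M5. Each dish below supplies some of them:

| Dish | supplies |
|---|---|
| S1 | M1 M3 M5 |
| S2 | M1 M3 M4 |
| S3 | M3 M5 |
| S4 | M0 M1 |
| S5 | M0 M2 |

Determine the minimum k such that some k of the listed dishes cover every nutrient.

3

Take {S2, S3, S5}. Their union is {M0, M1, M2, M3, M4, M5}, which is all 6 nutrients.
Only S5 contains M2, so S5 is forced; the remaining 4 nutrients need at least 2 more dishes (each remaining dish adds at most 3) — so at least 3 dishes are needed, and 3 is optimal.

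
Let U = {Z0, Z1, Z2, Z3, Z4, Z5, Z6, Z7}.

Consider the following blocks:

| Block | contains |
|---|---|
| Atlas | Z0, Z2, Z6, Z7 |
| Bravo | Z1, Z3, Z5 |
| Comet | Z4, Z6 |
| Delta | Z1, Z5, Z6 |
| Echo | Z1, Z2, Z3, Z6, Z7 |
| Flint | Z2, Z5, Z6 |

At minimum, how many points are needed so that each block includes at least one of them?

2

H = {Z5, Z6} meets every block (each contains at least one member of H), and |H| = 2.
The blocks Bravo, Comet are pairwise disjoint, so any hitting set needs a separate point for each — at least 2. Hence 2 is optimal.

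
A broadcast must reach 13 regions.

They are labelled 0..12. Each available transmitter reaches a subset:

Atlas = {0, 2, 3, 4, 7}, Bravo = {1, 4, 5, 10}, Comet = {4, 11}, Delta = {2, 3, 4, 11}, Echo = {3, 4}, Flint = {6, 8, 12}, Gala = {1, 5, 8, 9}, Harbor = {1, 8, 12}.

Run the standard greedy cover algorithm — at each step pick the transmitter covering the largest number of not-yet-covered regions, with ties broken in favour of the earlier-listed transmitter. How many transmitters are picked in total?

Greedy: pick Atlas (covers 5 new) → pick Gala (covers 4 new) → pick Flint (covers 2 new) → pick Bravo (covers 1 new) → pick Comet (covers 1 new). Total picks: 5.

5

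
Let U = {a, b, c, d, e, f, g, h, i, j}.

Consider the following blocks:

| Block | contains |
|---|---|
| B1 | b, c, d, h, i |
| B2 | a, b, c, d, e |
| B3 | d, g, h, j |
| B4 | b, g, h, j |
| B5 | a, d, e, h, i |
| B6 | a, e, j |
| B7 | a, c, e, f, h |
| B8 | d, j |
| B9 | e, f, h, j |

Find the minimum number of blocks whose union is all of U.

B1 and B4 and B7 together: B1 ∪ B4 ∪ B7 = {a, b, c, d, e, f, g, h, i, j} — every element is covered.
No 2 of the 9 blocks cover everything (all 36 combinations miss at least one element), so 3 is optimal.

3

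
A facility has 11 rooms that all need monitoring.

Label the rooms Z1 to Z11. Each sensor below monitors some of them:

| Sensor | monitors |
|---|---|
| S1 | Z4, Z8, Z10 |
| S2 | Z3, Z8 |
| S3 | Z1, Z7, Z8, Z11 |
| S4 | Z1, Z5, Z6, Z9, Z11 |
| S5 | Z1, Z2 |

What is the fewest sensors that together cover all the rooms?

Take {S1, S2, S3, S4, S5}. Their union is {Z1, Z2, Z3, Z4, Z5, Z6, Z7, Z8, Z9, Z10, Z11}, which is all 11 rooms.
No 4 of the 5 sensors cover everything (all 5 combinations miss at least one room), so 5 is optimal.

5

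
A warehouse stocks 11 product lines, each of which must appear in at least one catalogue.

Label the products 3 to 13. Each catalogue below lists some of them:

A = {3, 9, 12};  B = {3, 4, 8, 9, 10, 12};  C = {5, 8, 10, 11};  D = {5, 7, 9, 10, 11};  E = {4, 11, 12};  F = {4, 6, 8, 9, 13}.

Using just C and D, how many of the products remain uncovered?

Union of C, D = {5, 7, 8, 9, 10, 11}.
Not covered: 3, 4, 6, 12, 13 — 5 products.

5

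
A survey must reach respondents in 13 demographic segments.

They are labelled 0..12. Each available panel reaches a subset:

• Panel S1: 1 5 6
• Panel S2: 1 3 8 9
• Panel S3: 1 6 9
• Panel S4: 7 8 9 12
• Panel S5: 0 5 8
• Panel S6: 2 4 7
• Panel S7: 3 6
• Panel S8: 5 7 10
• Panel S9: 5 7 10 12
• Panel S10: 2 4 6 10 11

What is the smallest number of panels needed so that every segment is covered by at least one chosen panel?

Take {S2, S5, S9, S10}. Their union is {0, 1, 2, 3, 4, 5, 6, 7, 8, 9, 10, 11, 12}, which is all 13 segments.
No 3 of the 10 panels cover everything (all 120 combinations miss at least one segment), so 4 is optimal.

4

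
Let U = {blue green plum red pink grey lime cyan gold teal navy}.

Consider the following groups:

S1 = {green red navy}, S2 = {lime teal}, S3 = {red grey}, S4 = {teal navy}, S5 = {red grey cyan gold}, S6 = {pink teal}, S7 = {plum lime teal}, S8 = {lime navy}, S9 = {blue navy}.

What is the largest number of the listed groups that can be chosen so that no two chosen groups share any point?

S2, S3, S9 are pairwise disjoint (S2={lime,teal}; S3={red,grey}; S9={blue,navy}).
Every remaining group overlaps one of these, and no 4 of the listed groups are pairwise disjoint, so 3 is the maximum.

3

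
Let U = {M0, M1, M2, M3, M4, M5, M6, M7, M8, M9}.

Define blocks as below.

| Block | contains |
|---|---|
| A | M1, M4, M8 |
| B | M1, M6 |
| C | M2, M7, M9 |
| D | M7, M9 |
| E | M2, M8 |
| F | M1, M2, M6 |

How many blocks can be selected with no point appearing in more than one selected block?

B, D, E are pairwise disjoint (B={M1,M6}; D={M7,M9}; E={M2,M8}).
Every remaining block overlaps one of these, and no 4 of the listed blocks are pairwise disjoint, so 3 is the maximum.

3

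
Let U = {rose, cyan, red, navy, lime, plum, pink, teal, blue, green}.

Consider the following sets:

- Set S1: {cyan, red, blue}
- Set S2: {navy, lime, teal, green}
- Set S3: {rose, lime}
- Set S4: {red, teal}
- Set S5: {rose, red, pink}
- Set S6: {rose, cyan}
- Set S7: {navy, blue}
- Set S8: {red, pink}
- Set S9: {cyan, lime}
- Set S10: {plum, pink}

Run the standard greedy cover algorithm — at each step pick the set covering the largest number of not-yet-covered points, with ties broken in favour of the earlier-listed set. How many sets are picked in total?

4

Greedy: pick S2 (covers 4 new) → pick S1 (covers 3 new) → pick S5 (covers 2 new) → pick S10 (covers 1 new). Total picks: 4.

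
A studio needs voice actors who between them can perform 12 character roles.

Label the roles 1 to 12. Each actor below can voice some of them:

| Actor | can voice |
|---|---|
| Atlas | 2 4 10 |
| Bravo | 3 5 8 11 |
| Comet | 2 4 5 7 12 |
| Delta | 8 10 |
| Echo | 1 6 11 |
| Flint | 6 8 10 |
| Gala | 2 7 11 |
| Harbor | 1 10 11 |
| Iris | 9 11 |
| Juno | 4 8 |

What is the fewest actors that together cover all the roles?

Take {Bravo, Comet, Echo, Flint, Iris}. Their union is {1, 2, 3, 4, 5, 6, 7, 8, 9, 10, 11, 12}, which is all 12 roles.
No 4 of the 10 actors cover everything (all 210 combinations miss at least one role), so 5 is optimal.

5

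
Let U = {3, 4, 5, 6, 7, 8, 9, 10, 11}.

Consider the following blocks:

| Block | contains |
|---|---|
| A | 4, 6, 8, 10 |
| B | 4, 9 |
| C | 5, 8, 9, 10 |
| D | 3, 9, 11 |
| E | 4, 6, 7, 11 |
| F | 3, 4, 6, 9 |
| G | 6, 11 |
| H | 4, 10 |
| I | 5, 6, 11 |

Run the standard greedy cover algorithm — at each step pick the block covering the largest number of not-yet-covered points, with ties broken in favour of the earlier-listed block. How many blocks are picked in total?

4

Greedy: pick A (covers 4 new) → pick D (covers 3 new) → pick C (covers 1 new) → pick E (covers 1 new). Total picks: 4.
(The true minimum cover uses only 3 blocks, so greedy is not optimal here.)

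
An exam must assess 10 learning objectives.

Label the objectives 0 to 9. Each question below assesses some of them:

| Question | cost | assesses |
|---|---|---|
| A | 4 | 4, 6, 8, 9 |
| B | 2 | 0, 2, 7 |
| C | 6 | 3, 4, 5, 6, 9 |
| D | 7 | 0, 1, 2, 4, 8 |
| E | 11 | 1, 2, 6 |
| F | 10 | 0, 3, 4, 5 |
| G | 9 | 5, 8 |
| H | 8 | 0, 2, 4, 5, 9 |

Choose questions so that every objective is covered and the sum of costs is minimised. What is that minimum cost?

B, C, D together cover every objective (B ∪ C ∪ D = {0, 1, 2, 3, 4, 5, 6, 7, 8, 9}); total cost 2 + 6 + 7 = 15.
The greedy pick B, A, C, D costs 19; no covering selection beats 15.

15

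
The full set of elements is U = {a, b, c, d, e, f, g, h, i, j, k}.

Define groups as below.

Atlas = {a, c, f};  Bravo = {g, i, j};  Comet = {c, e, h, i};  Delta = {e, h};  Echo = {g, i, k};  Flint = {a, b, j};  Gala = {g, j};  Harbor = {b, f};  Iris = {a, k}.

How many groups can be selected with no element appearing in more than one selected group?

Comet, Gala, Harbor, Iris are pairwise disjoint (Comet={c,e,h,i}; Gala={g,j}; Harbor={b,f}; Iris={a,k}).
Every remaining group overlaps one of these, and no 5 of the listed groups are pairwise disjoint, so 4 is the maximum.

4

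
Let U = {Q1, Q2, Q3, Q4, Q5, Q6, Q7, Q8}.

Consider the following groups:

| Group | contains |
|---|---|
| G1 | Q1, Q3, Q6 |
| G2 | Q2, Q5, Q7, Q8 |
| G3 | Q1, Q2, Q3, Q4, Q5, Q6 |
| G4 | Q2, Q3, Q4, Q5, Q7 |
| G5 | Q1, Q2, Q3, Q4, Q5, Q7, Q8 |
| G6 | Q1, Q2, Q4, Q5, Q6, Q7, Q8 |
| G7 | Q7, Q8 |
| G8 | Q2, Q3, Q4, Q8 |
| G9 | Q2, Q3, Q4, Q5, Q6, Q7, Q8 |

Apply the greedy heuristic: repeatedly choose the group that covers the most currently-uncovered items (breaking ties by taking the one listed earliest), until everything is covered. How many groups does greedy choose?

2

Greedy: pick G5 (covers 7 new) → pick G1 (covers 1 new). Total picks: 2.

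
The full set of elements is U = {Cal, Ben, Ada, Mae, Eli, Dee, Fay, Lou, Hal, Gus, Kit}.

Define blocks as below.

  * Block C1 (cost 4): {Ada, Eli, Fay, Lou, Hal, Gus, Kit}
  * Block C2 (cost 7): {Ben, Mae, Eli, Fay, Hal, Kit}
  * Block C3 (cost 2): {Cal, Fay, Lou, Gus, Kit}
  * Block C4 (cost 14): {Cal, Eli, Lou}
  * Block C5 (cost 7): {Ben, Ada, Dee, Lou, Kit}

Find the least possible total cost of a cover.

C2, C3, C5 together cover every element (C2 ∪ C3 ∪ C5 = {Cal, Ben, Ada, Mae, Eli, Dee, Fay, Lou, Hal, Gus, Kit}); total cost 7 + 2 + 7 = 16.
The greedy pick C3, C1, C2, C5 costs 20; no covering selection beats 16.

16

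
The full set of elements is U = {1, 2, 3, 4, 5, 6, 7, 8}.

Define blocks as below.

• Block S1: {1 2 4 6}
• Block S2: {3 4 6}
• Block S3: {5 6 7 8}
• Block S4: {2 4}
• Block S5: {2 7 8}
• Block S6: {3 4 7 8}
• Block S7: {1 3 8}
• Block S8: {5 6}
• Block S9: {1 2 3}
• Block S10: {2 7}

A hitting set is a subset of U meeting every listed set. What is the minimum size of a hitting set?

3

Take H = {2, 3, 5}. Each listed block contains at least one of these, so H is a hitting set of size 3.
The blocks S7, S8, S10 are pairwise disjoint, so any hitting set needs a separate element for each — at least 3. Hence 3 is optimal.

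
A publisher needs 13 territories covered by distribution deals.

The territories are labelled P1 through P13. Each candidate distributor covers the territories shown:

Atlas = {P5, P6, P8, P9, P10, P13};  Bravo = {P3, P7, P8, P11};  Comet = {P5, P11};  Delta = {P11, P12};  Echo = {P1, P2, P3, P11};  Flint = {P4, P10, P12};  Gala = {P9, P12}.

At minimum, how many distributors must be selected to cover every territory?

4

Take {Atlas, Bravo, Echo, Flint}. Their union is {P1, P2, P3, P4, P5, P6, P7, P8, P9, P10, P11, P12, P13}, which is all 13 territories.
No 3 of the 7 distributors cover everything (all 35 combinations miss at least one territory), so 4 is optimal.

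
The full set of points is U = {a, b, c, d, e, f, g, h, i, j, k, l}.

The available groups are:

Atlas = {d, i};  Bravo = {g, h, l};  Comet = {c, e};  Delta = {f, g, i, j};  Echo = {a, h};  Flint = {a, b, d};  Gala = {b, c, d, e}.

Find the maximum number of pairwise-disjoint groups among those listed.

Atlas, Comet, Echo are pairwise disjoint (Atlas={d,i}; Comet={c,e}; Echo={a,h}).
Every remaining group overlaps one of these, and no 4 of the listed groups are pairwise disjoint, so 3 is the maximum.

3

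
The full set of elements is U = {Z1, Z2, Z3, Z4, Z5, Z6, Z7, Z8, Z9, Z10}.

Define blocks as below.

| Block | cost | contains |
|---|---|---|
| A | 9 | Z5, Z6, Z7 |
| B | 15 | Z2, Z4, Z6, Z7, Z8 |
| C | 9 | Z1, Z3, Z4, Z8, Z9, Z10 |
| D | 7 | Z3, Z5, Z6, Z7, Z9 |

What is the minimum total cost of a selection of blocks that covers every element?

31

B, C, D together cover every element (B ∪ C ∪ D = {Z1, Z2, Z3, Z4, Z5, Z6, Z7, Z8, Z9, Z10}); total cost 15 + 9 + 7 = 31.
No covering selection has total cost below 31.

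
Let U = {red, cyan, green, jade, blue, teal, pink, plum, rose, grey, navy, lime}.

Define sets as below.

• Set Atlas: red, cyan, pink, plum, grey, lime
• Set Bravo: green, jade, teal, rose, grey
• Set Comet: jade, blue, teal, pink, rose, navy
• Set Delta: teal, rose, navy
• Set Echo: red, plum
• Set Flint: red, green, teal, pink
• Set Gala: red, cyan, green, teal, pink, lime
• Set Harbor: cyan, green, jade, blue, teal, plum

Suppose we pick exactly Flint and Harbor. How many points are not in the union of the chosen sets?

4

Union of Flint, Harbor = {red, cyan, green, jade, blue, teal, pink, plum}.
Not covered: rose, grey, navy, lime — 4 points.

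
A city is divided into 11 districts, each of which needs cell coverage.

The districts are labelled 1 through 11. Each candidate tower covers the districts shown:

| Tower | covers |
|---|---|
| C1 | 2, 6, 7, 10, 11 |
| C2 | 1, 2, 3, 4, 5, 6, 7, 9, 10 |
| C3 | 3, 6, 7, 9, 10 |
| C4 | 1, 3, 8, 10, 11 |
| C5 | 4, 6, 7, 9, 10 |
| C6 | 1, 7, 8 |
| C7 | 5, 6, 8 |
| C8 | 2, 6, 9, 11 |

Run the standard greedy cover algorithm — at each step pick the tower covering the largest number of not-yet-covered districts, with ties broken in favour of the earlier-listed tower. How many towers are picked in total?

2

Greedy: pick C2 (covers 9 new) → pick C4 (covers 2 new). Total picks: 2.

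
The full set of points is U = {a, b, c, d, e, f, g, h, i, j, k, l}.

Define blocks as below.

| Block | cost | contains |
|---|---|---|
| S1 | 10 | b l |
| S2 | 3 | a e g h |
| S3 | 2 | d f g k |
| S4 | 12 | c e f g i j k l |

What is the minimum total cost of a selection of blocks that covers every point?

S1, S2, S3, S4 together cover every point (S1 ∪ S2 ∪ S3 ∪ S4 = {a, b, c, d, e, f, g, h, i, j, k, l}); total cost 10 + 3 + 2 + 12 = 27.
No covering selection has total cost below 27.

27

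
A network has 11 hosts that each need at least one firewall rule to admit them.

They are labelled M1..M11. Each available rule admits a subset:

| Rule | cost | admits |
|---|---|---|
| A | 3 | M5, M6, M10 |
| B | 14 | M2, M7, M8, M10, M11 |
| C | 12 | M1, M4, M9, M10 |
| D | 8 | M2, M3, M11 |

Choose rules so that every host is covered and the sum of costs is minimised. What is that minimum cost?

37

A, B, C, D together cover every host (A ∪ B ∪ C ∪ D = {M1, M2, M3, M4, M5, M6, M7, M8, M9, M10, M11}); total cost 3 + 14 + 12 + 8 = 37.
No covering selection has total cost below 37.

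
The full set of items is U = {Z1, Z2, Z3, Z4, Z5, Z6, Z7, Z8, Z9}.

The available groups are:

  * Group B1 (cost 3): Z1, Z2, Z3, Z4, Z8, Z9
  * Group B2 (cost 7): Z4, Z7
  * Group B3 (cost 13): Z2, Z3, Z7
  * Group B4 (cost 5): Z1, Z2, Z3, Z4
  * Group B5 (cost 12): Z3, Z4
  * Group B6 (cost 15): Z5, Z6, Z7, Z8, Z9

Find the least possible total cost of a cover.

B1, B6 together cover every item (B1 ∪ B6 = {Z1, Z2, Z3, Z4, Z5, Z6, Z7, Z8, Z9}); total cost 3 + 15 = 18.
No covering selection has total cost below 18.

18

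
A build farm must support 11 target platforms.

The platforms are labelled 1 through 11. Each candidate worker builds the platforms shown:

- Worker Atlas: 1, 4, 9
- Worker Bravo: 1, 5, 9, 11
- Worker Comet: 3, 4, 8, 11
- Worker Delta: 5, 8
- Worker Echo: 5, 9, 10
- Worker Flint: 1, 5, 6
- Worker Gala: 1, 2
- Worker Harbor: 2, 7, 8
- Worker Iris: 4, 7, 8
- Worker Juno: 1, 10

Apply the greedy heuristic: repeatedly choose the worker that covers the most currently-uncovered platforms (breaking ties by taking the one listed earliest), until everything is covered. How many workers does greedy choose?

5

Greedy: pick Bravo (covers 4 new) → pick Comet (covers 3 new) → pick Harbor (covers 2 new) → pick Echo (covers 1 new) → pick Flint (covers 1 new). Total picks: 5.
(The true minimum cover uses only 4 workers, so greedy is not optimal here.)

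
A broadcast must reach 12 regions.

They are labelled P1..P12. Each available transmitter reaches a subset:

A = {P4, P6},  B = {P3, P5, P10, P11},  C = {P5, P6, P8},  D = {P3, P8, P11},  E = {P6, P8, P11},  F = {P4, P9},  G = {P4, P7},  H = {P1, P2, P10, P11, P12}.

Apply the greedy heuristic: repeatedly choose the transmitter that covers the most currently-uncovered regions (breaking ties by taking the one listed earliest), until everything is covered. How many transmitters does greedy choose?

5

Greedy: pick H (covers 5 new) → pick C (covers 3 new) → pick F (covers 2 new) → pick B (covers 1 new) → pick G (covers 1 new). Total picks: 5.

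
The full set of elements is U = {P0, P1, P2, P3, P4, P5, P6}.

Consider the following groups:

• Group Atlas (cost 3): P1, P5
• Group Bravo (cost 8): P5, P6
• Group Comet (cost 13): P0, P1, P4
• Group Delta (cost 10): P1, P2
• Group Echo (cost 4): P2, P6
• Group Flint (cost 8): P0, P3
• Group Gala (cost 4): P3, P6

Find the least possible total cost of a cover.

Atlas, Comet, Echo, Gala together cover every element (Atlas ∪ Comet ∪ Echo ∪ Gala = {P0, P1, P2, P3, P4, P5, P6}); total cost 3 + 13 + 4 + 4 = 24.
The greedy pick Atlas, Echo, Flint, Comet costs 28; no covering selection beats 24.

24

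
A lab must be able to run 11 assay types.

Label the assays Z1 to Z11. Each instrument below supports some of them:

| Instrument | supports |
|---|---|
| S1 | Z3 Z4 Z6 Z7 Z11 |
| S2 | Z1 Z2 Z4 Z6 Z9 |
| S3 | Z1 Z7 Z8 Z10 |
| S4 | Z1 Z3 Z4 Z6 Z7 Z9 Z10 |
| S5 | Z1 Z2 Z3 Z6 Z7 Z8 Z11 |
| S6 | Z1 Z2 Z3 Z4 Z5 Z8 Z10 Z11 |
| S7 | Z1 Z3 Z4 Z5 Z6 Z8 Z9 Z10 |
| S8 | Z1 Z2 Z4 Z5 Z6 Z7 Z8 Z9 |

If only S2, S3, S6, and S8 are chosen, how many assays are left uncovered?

0

Union of S2, S3, S6, S8 = {Z1, Z2, Z3, Z4, Z5, Z6, Z7, Z8, Z9, Z10, Z11} — that's every assay, so 0 are uncovered.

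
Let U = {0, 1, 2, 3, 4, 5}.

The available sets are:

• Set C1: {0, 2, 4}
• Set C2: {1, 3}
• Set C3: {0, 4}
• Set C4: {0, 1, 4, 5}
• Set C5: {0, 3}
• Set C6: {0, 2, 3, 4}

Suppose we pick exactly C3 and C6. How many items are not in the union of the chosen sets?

2

Union of C3, C6 = {0, 2, 3, 4}.
Not covered: 1, 5 — 2 items.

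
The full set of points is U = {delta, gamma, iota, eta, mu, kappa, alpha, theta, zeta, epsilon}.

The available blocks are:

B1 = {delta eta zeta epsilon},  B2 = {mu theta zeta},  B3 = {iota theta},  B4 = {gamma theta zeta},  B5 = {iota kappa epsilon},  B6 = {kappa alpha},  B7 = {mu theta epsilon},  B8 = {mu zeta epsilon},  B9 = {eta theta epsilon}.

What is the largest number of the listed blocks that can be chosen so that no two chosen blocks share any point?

B3, B6, B8 are pairwise disjoint (B3={iota,theta}; B6={kappa,alpha}; B8={mu,zeta,epsilon}).
Every remaining block overlaps one of these, and no 4 of the listed blocks are pairwise disjoint, so 3 is the maximum.

3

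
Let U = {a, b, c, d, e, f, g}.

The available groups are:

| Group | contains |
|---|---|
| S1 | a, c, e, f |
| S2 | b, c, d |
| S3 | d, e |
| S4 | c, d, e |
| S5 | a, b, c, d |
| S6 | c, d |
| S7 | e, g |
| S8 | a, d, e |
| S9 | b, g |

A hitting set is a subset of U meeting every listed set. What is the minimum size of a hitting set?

Take H = {b, d, e}. Each listed group contains at least one of these, so H is a hitting set of size 3.
No choice of 2 elements meets every group, so 3 is the minimum.

3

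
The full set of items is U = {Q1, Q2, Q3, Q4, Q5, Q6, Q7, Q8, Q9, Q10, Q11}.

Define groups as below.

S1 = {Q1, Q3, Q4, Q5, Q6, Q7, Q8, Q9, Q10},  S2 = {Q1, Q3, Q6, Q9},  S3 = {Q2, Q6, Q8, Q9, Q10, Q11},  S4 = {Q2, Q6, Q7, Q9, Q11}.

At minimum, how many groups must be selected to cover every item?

S1 and S3 cover everything between them: the union {Q1, Q2, Q3, Q4, Q5, Q6, Q7, Q8, Q9, Q10, Q11} is all of U.
No single group has all 11 items (the largest, S1, has 9), so 2 is optimal.

2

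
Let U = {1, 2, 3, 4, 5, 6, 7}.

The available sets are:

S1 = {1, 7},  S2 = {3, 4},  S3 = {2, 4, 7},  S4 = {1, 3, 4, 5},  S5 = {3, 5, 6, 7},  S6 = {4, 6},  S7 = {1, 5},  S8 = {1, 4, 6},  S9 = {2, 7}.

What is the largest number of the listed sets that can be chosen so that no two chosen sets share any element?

3

S2, S7, S9 are pairwise disjoint (S2={3,4}; S7={1,5}; S9={2,7}).
Every remaining set overlaps one of these, and no 4 of the listed sets are pairwise disjoint, so 3 is the maximum.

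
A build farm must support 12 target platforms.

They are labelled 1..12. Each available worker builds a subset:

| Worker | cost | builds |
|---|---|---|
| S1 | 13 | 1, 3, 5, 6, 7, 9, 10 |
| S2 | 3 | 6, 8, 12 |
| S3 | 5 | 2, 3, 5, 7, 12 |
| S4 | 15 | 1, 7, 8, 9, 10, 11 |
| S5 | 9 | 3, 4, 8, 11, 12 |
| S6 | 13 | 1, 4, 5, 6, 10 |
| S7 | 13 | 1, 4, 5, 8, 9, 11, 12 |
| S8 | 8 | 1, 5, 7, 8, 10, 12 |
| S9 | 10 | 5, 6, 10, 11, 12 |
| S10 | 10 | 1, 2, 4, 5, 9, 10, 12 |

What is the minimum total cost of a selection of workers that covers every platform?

S2, S3, S5, S10 together cover every platform (S2 ∪ S3 ∪ S5 ∪ S10 = {1, 2, 3, 4, 5, 6, 7, 8, 9, 10, 11, 12}); total cost 3 + 5 + 9 + 10 = 27.
No covering selection has total cost below 27.

27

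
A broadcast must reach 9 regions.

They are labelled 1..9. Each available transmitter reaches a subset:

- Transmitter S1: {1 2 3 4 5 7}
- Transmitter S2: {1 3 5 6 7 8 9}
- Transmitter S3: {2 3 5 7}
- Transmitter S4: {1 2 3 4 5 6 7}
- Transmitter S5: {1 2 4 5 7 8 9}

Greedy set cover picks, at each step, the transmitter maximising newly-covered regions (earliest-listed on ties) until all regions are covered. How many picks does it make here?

Greedy: pick S2 (covers 7 new) → pick S1 (covers 2 new). Total picks: 2.

2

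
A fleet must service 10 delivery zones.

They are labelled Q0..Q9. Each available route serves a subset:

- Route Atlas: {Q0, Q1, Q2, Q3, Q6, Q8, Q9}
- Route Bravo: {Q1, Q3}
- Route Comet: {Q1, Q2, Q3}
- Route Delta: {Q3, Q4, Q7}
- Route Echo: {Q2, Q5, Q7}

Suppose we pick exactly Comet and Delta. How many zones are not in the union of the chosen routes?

Union of Comet, Delta = {Q1, Q2, Q3, Q4, Q7}.
Not covered: Q0, Q5, Q6, Q8, Q9 — 5 zones.

5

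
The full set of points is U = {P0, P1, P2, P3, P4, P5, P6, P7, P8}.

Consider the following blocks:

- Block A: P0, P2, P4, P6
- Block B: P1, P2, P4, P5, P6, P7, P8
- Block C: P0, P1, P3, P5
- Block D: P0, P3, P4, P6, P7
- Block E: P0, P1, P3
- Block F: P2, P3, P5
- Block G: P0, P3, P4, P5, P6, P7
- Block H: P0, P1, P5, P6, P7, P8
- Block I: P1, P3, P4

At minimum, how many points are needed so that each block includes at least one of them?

Take T = {P3, P6}. Each listed block contains at least one of these, so T is a hitting set of size 2.
No single point lies in every block, so at least 2 are needed and 2 is optimal.

2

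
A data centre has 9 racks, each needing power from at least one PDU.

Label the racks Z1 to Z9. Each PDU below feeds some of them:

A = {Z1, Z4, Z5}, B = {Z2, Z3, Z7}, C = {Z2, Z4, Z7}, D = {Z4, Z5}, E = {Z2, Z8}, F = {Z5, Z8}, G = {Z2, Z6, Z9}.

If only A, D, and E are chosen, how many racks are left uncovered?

Union of A, D, E = {Z1, Z2, Z4, Z5, Z8}.
Not covered: Z3, Z6, Z7, Z9 — 4 racks.

4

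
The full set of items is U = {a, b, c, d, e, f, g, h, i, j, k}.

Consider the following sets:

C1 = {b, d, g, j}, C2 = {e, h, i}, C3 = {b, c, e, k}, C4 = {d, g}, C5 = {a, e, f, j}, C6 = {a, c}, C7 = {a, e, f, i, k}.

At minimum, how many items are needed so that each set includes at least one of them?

3

The 3 items {a, e, g} hit every set.
The sets C1, C2, C6 are pairwise disjoint, so any hitting set needs a separate item for each — at least 3. Hence 3 is optimal.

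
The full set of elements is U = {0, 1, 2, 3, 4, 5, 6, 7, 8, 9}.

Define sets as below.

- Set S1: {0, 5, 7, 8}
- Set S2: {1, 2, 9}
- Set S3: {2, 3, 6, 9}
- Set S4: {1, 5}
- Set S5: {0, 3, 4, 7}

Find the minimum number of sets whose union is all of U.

4

S1, S3, S4, and S5 cover everything between them: the union {0, 1, 2, 3, 4, 5, 6, 7, 8, 9} is all of U.
No 3 of the 5 sets cover everything (all 10 combinations miss at least one element), so 4 is optimal.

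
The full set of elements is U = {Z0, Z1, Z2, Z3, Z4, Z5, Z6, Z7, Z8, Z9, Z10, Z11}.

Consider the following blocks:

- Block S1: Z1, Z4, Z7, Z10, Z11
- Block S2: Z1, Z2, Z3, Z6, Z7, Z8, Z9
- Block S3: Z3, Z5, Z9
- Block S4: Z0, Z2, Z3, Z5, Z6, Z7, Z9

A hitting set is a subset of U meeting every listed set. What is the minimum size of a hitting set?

2

The 2 elements {Z4, Z9} hit every block.
The blocks S1, S3 are pairwise disjoint, so any hitting set needs a separate element for each — at least 2. Hence 2 is optimal.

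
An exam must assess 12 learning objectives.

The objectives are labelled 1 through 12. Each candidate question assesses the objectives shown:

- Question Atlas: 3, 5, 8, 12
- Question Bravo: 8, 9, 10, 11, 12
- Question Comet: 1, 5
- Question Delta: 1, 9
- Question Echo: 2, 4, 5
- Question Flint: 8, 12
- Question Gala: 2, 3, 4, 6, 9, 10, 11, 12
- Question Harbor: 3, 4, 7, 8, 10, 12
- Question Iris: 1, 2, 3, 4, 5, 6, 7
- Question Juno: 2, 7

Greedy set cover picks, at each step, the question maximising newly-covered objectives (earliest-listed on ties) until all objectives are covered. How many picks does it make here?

3

Greedy: pick Gala (covers 8 new) → pick Iris (covers 3 new) → pick Atlas (covers 1 new). Total picks: 3.
(The true minimum cover uses only 2 questions, so greedy is not optimal here.)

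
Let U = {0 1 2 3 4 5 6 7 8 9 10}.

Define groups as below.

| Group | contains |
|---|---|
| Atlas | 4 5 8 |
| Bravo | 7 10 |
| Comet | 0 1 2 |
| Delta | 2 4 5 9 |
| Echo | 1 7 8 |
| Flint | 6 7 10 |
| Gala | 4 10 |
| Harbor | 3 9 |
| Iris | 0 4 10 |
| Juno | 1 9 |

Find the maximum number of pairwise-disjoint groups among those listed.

4

Atlas, Comet, Flint, Harbor are pairwise disjoint (Atlas={4,5,8}; Comet={0,1,2}; Flint={6,7,10}; Harbor={3,9}).
Every remaining group overlaps one of these, and no 5 of the listed groups are pairwise disjoint, so 4 is the maximum.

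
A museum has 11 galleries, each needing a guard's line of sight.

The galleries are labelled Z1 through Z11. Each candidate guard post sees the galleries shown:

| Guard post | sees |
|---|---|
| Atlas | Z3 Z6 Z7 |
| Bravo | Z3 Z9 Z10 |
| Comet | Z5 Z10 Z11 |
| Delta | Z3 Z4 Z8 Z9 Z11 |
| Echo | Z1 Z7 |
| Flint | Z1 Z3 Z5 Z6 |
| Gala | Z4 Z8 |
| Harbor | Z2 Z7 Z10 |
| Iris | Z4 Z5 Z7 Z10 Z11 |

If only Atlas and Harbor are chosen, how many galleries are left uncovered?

Union of Atlas, Harbor = {Z2, Z3, Z6, Z7, Z10}.
Not covered: Z1, Z4, Z5, Z8, Z9, Z11 — 6 galleries.

6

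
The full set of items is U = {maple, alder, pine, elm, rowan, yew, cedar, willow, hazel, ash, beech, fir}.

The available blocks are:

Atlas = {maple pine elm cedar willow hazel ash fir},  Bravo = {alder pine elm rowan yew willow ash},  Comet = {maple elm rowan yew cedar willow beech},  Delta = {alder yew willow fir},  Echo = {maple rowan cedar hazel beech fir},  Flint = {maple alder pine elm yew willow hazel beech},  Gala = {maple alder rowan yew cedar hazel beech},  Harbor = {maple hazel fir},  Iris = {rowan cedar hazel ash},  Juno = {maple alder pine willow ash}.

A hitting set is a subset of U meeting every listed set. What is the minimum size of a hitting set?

Take H = {willow, hazel}. Each listed block contains at least one of these, so H is a hitting set of size 2.
The blocks Delta, Iris are pairwise disjoint, so any hitting set needs a separate item for each — at least 2. Hence 2 is optimal.

2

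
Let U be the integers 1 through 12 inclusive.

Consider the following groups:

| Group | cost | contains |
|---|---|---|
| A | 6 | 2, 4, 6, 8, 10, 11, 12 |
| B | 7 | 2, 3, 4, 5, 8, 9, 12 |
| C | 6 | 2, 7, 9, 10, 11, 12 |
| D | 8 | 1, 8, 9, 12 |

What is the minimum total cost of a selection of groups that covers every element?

A, B, C, D together cover every element (A ∪ B ∪ C ∪ D = {1, 2, 3, 4, 5, 6, 7, 8, 9, 10, 11, 12}); total cost 6 + 7 + 6 + 8 = 27.
No covering selection has total cost below 27.

27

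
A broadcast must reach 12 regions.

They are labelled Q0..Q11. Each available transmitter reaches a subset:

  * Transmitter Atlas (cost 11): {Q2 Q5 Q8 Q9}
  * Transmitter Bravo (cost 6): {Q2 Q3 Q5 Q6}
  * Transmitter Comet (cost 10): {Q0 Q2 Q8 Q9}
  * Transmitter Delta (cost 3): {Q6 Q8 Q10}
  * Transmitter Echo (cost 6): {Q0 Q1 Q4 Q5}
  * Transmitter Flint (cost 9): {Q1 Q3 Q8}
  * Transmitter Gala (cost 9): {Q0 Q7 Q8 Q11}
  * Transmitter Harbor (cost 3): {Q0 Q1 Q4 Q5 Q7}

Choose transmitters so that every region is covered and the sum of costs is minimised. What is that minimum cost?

Bravo, Comet, Delta, Gala, Harbor together cover every region (Bravo ∪ Comet ∪ Delta ∪ Gala ∪ Harbor = {Q0, Q1, Q2, Q3, Q4, Q5, Q6, Q7, Q8, Q9, Q10, Q11}); total cost 6 + 10 + 3 + 9 + 3 = 31.
No covering selection has total cost below 31.

31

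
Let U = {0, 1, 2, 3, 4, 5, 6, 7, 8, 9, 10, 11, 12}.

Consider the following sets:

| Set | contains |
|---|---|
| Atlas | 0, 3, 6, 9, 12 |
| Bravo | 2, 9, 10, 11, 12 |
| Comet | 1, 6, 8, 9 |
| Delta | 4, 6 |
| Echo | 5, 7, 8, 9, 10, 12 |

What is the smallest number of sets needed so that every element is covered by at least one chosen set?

5

Atlas, Bravo, Comet, Delta, and Echo cover everything between them: the union {0, 1, 2, 3, 4, 5, 6, 7, 8, 9, 10, 11, 12} is all of U.
No 4 of the 5 sets cover everything (all 5 combinations miss at least one element), so 5 is optimal.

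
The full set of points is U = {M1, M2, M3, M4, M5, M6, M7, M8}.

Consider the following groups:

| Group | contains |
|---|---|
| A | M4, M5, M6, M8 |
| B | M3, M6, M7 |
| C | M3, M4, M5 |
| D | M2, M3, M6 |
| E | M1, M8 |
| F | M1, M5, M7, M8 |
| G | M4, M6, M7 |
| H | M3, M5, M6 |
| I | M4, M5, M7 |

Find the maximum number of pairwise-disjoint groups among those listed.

3

D, E, I are pairwise disjoint (D={M2,M3,M6}; E={M1,M8}; I={M4,M5,M7}).
Every remaining group overlaps one of these, and no 4 of the listed groups are pairwise disjoint, so 3 is the maximum.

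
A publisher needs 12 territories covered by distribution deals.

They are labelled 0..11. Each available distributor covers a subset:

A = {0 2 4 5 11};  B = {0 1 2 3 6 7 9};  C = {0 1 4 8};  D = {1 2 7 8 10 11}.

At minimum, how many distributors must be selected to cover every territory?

3

Take {A, B, D}. Their union is {0, 1, 2, 3, 4, 5, 6, 7, 8, 9, 10, 11}, which is all 12 territories.
Only B contains 3, so B is forced; the remaining 5 territories need at least 2 more distributors (each remaining distributor adds at most 3) — so at least 3 distributors are needed, and 3 is optimal.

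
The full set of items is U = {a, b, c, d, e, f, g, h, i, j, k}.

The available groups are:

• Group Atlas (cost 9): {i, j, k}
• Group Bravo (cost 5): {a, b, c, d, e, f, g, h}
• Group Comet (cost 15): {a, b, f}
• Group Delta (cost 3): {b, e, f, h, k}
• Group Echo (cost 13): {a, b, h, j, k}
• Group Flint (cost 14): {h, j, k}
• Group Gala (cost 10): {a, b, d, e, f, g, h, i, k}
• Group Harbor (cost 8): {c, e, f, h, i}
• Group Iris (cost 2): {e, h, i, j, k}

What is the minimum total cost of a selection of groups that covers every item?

Bravo, Iris together cover every item (Bravo ∪ Iris = {a, b, c, d, e, f, g, h, i, j, k}); total cost 5 + 2 = 7.
No covering selection has total cost below 7.

7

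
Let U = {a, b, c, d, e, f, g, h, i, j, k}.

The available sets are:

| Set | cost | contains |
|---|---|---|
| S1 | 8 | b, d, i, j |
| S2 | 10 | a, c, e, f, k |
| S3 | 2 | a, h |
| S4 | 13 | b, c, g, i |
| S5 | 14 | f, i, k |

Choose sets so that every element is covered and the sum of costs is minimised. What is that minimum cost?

33

S1, S2, S3, S4 together cover every element (S1 ∪ S2 ∪ S3 ∪ S4 = {a, b, c, d, e, f, g, h, i, j, k}); total cost 8 + 10 + 2 + 13 = 33.
No covering selection has total cost below 33.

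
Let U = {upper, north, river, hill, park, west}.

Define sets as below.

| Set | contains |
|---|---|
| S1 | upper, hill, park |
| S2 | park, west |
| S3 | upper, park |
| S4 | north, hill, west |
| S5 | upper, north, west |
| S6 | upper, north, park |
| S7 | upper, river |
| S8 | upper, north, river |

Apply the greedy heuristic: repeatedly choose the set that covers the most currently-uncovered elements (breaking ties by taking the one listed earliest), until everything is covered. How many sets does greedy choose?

Greedy: pick S1 (covers 3 new) → pick S4 (covers 2 new) → pick S7 (covers 1 new). Total picks: 3.

3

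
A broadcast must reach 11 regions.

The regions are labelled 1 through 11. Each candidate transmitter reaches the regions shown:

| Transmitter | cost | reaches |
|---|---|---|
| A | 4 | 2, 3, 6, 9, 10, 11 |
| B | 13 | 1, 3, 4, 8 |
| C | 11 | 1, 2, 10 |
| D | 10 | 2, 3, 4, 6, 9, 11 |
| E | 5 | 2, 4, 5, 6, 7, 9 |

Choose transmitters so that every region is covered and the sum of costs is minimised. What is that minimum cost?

22

A, B, E together cover every region (A ∪ B ∪ E = {1, 2, 3, 4, 5, 6, 7, 8, 9, 10, 11}); total cost 4 + 13 + 5 = 22.
No covering selection has total cost below 22.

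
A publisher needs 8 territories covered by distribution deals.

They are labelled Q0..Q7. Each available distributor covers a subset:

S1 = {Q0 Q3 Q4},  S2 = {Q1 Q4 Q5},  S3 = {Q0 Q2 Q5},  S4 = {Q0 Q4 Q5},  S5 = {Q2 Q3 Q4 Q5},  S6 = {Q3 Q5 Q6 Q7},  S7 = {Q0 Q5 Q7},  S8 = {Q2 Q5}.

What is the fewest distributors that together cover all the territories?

3

Take {S2, S3, S6}. Their union is {Q0, Q1, Q2, Q3, Q4, Q5, Q6, Q7}, which is all 8 territories.
Only S2 contains Q1, so S2 is forced; the remaining 5 territories need at least 2 more distributors (each remaining distributor adds at most 3) — so at least 3 distributors are needed, and 3 is optimal.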